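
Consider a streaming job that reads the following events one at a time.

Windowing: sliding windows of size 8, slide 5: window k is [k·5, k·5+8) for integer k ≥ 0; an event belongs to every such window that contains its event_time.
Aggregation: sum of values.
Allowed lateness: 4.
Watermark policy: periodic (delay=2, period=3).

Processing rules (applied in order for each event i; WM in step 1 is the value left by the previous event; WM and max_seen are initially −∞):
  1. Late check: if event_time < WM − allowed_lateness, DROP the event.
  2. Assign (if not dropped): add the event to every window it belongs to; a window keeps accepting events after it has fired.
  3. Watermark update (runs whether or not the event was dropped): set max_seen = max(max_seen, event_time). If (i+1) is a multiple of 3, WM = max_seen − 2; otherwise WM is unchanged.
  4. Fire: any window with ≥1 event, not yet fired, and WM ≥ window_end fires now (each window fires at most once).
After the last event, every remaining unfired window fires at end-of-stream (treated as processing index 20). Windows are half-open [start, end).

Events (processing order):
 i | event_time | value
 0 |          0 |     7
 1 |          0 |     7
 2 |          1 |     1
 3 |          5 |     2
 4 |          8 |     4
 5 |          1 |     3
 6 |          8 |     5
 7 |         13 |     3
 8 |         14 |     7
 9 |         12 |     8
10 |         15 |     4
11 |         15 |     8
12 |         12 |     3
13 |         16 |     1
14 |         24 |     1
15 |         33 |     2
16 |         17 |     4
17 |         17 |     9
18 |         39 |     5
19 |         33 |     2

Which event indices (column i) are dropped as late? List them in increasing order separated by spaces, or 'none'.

16 17

i=0 t=0 v=7: → [0,8); WM=−∞
i=1 t=0 v=7: → [0,8); WM=−∞
i=2 t=1 v=1: → [0,8); WM=-1
i=3 t=5 v=2: → [5,13),[0,8); WM=-1
i=4 t=8 v=4: → [5,13); WM=-1
i=5 t=1 v=3: → [0,8); WM=6
i=6 t=8 v=5: → [5,13); WM=6
i=7 t=13 v=3: → [10,18); WM=6
i=8 t=14 v=7: → [10,18); WM=12; [0,8) fires=20
i=9 t=12 v=8: → [10,18),[5,13); WM=12
i=10 t=15 v=4: → [15,23),[10,18); WM=12
i=11 t=15 v=8: → [15,23),[10,18); WM=13; [5,13) fires=19
i=12 t=12 v=3: → [10,18),[5,13); WM=13
i=13 t=16 v=1: → [15,23),[10,18); WM=13
i=14 t=24 v=1: → [20,28); WM=22; [10,18) fires=34
i=15 t=33 v=2: → [30,38); WM=22
i=16 t=17 v=4: DROP (t<22-4); WM=22
i=17 t=17 v=9: DROP (t<22-4); WM=31; [15,23) fires=13 [20,28) fires=1
i=18 t=39 v=5: → [35,43); WM=31
i=19 t=33 v=2: → [30,38); WM=31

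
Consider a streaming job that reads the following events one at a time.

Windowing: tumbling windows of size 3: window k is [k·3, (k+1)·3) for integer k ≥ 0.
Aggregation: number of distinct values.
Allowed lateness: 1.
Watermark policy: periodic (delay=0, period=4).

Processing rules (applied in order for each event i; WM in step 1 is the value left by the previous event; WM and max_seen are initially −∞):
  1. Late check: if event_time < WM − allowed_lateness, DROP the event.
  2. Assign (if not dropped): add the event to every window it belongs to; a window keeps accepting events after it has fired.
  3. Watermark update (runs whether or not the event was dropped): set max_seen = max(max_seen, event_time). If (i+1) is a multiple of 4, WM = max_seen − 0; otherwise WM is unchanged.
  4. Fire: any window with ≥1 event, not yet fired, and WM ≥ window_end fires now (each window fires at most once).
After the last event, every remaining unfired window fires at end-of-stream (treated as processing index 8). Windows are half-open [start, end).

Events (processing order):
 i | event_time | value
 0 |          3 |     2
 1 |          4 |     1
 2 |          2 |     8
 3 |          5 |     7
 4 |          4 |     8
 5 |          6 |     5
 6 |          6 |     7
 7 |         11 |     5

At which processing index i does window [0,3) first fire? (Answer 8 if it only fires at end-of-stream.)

3

i=0 t=3 v=2: → [3,6); WM=−∞
i=1 t=4 v=1: → [3,6); WM=−∞
i=2 t=2 v=8: → [0,3); WM=−∞
i=3 t=5 v=7: → [3,6); WM=5; [0,3) fires=1
i=4 t=4 v=8: → [3,6); WM=5
i=5 t=6 v=5: → [6,9); WM=5
i=6 t=6 v=7: → [6,9); WM=5
i=7 t=11 v=5: → [9,12); WM=11; [3,6) fires=4 [6,9) fires=2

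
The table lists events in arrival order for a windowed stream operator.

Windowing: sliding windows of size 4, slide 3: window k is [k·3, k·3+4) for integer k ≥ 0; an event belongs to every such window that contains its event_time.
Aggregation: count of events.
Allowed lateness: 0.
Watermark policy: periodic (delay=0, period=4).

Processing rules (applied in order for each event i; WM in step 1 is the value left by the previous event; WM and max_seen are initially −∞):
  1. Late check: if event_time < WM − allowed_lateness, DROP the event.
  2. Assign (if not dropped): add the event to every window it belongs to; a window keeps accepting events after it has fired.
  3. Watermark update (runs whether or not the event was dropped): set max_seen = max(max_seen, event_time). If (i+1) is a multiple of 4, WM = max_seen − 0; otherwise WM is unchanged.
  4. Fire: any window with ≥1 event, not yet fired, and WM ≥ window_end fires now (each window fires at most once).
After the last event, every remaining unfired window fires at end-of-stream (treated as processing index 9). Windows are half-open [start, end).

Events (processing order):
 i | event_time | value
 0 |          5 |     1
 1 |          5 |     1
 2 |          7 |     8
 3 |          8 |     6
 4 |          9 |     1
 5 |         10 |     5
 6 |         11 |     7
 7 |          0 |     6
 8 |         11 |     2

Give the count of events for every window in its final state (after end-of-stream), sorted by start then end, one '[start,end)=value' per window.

[3,7)=2 [6,10)=3 [9,13)=4

i=0 t=5 v=1: → [3,7); WM=−∞
i=1 t=5 v=1: → [3,7); WM=−∞
i=2 t=7 v=8: → [6,10); WM=−∞
i=3 t=8 v=6: → [6,10); WM=8; [3,7) fires=2
i=4 t=9 v=1: → [9,13),[6,10); WM=8
i=5 t=10 v=5: → [9,13); WM=8
i=6 t=11 v=7: → [9,13); WM=8
i=7 t=0 v=6: DROP (t<8-0); WM=11; [6,10) fires=3
i=8 t=11 v=2: → [9,13); WM=11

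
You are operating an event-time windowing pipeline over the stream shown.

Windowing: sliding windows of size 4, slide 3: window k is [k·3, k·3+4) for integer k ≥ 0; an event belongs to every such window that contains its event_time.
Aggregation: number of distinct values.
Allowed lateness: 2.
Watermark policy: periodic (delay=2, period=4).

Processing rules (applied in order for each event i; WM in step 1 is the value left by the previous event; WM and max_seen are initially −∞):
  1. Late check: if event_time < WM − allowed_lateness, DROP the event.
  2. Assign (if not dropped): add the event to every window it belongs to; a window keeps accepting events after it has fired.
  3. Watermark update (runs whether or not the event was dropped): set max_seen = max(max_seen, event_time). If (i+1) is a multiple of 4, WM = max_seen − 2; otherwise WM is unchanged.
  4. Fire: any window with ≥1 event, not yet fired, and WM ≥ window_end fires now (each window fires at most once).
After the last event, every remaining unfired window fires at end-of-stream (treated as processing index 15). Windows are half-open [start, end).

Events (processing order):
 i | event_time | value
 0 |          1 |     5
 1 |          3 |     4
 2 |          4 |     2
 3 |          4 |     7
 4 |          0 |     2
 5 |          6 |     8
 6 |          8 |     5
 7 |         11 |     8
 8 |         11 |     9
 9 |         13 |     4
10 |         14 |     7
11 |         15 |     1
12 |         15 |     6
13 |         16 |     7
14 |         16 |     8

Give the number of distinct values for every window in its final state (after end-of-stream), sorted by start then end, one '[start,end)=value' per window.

[0,4)=3 [3,7)=4 [6,10)=2 [9,13)=2 [12,16)=4 [15,19)=4

i=0 t=1 v=5: → [0,4); WM=−∞
i=1 t=3 v=4: → [3,7),[0,4); WM=−∞
i=2 t=4 v=2: → [3,7); WM=−∞
i=3 t=4 v=7: → [3,7); WM=2
i=4 t=0 v=2: → [0,4); WM=2
i=5 t=6 v=8: → [6,10),[3,7); WM=2
i=6 t=8 v=5: → [6,10); WM=2
i=7 t=11 v=8: → [9,13); WM=9; [0,4) fires=3 [3,7) fires=4
i=8 t=11 v=9: → [9,13); WM=9
i=9 t=13 v=4: → [12,16); WM=9
i=10 t=14 v=7: → [12,16); WM=9
i=11 t=15 v=1: → [15,19),[12,16); WM=13; [6,10) fires=2 [9,13) fires=2
i=12 t=15 v=6: → [15,19),[12,16); WM=13
i=13 t=16 v=7: → [15,19); WM=13
i=14 t=16 v=8: → [15,19); WM=13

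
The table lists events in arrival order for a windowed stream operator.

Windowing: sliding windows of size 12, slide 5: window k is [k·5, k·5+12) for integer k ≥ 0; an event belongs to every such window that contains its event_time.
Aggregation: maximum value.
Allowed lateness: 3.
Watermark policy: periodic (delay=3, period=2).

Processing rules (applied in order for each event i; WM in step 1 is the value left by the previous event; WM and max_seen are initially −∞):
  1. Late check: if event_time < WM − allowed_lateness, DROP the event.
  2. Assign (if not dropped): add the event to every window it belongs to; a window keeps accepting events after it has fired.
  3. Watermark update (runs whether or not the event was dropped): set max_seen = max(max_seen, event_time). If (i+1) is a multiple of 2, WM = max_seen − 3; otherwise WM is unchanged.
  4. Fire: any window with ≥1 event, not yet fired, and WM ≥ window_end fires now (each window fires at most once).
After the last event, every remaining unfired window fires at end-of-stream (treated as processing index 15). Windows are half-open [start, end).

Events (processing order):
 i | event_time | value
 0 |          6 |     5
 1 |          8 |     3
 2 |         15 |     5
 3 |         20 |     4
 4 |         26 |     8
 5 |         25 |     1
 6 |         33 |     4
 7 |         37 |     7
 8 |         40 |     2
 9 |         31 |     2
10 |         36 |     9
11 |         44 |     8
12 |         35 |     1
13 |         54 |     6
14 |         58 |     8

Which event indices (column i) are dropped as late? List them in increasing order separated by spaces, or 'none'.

i=0 t=6 v=5: → [5,17),[0,12); WM=−∞
i=1 t=8 v=3: → [5,17),[0,12); WM=5
i=2 t=15 v=5: → [15,27),[10,22),[5,17); WM=5
i=3 t=20 v=4: → [20,32),[15,27),[10,22); WM=17; [0,12) fires=5 [5,17) fires=5
i=4 t=26 v=8: → [25,37),[20,32),[15,27); WM=17
i=5 t=25 v=1: → [25,37),[20,32),[15,27); WM=23; [10,22) fires=5
i=6 t=33 v=4: → [30,42),[25,37); WM=23
i=7 t=37 v=7: → [35,47),[30,42); WM=34; [15,27) fires=8 [20,32) fires=8
i=8 t=40 v=2: → [40,52),[35,47),[30,42); WM=34
i=9 t=31 v=2: → [30,42),[25,37),[20,32); WM=37; [25,37) fires=8
i=10 t=36 v=9: → [35,47),[30,42),[25,37); WM=37
i=11 t=44 v=8: → [40,52),[35,47); WM=41
i=12 t=35 v=1: DROP (t<41-3); WM=41
i=13 t=54 v=6: → [50,62),[45,57); WM=51; [30,42) fires=9 [35,47) fires=9
i=14 t=58 v=8: → [55,67),[50,62); WM=51

12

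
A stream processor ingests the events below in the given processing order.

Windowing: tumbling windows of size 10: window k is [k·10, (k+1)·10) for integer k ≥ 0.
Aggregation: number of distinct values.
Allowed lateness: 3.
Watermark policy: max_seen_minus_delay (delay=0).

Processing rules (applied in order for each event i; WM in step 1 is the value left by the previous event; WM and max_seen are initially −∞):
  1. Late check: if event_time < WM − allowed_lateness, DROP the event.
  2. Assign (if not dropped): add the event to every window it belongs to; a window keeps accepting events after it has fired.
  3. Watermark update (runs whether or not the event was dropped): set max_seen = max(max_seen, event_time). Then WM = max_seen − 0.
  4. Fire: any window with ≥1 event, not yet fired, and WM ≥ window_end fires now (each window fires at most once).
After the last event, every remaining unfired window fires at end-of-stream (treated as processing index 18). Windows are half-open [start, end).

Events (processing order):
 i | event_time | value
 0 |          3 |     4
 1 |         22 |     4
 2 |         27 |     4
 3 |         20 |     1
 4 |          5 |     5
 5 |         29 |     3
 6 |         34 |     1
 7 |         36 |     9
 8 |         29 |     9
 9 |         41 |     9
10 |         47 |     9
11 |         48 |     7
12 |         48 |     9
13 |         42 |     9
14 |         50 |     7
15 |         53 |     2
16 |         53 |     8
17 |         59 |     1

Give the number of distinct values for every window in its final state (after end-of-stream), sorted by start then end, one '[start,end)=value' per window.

[0,10)=1 [20,30)=2 [30,40)=2 [40,50)=2 [50,60)=4

i=0 t=3 v=4: → [0,10); WM=3
i=1 t=22 v=4: → [20,30); WM=22; [0,10) fires=1
i=2 t=27 v=4: → [20,30); WM=27
i=3 t=20 v=1: DROP (t<27-3); WM=27
i=4 t=5 v=5: DROP (t<27-3); WM=27
i=5 t=29 v=3: → [20,30); WM=29
i=6 t=34 v=1: → [30,40); WM=34; [20,30) fires=2
i=7 t=36 v=9: → [30,40); WM=36
i=8 t=29 v=9: DROP (t<36-3); WM=36
i=9 t=41 v=9: → [40,50); WM=41; [30,40) fires=2
i=10 t=47 v=9: → [40,50); WM=47
i=11 t=48 v=7: → [40,50); WM=48
i=12 t=48 v=9: → [40,50); WM=48
i=13 t=42 v=9: DROP (t<48-3); WM=48
i=14 t=50 v=7: → [50,60); WM=50; [40,50) fires=2
i=15 t=53 v=2: → [50,60); WM=53
i=16 t=53 v=8: → [50,60); WM=53
i=17 t=59 v=1: → [50,60); WM=59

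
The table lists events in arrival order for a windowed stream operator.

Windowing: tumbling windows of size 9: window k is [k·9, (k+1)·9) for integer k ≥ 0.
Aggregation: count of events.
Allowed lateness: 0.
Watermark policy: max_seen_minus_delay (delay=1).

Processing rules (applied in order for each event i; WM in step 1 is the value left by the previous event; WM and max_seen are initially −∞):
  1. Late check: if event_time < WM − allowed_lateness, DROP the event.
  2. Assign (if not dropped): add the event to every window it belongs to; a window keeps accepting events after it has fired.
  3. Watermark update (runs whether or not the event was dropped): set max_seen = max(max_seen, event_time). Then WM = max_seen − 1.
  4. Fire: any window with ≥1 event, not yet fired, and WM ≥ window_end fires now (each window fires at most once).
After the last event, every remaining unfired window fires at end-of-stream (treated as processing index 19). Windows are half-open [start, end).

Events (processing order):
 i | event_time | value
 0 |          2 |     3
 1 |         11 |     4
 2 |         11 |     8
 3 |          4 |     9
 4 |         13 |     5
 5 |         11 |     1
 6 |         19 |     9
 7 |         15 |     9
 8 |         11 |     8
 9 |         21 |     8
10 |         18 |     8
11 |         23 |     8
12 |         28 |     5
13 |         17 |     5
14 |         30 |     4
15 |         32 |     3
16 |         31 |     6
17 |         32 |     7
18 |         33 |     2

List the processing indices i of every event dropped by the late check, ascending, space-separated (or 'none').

i=0 t=2 v=3: → [0,9); WM=1
i=1 t=11 v=4: → [9,18); WM=10; [0,9) fires=1
i=2 t=11 v=8: → [9,18); WM=10
i=3 t=4 v=9: DROP (t<10-0); WM=10
i=4 t=13 v=5: → [9,18); WM=12
i=5 t=11 v=1: DROP (t<12-0); WM=12
i=6 t=19 v=9: → [18,27); WM=18; [9,18) fires=3
i=7 t=15 v=9: DROP (t<18-0); WM=18
i=8 t=11 v=8: DROP (t<18-0); WM=18
i=9 t=21 v=8: → [18,27); WM=20
i=10 t=18 v=8: DROP (t<20-0); WM=20
i=11 t=23 v=8: → [18,27); WM=22
i=12 t=28 v=5: → [27,36); WM=27; [18,27) fires=3
i=13 t=17 v=5: DROP (t<27-0); WM=27
i=14 t=30 v=4: → [27,36); WM=29
i=15 t=32 v=3: → [27,36); WM=31
i=16 t=31 v=6: → [27,36); WM=31
i=17 t=32 v=7: → [27,36); WM=31
i=18 t=33 v=2: → [27,36); WM=32

3 5 7 8 10 13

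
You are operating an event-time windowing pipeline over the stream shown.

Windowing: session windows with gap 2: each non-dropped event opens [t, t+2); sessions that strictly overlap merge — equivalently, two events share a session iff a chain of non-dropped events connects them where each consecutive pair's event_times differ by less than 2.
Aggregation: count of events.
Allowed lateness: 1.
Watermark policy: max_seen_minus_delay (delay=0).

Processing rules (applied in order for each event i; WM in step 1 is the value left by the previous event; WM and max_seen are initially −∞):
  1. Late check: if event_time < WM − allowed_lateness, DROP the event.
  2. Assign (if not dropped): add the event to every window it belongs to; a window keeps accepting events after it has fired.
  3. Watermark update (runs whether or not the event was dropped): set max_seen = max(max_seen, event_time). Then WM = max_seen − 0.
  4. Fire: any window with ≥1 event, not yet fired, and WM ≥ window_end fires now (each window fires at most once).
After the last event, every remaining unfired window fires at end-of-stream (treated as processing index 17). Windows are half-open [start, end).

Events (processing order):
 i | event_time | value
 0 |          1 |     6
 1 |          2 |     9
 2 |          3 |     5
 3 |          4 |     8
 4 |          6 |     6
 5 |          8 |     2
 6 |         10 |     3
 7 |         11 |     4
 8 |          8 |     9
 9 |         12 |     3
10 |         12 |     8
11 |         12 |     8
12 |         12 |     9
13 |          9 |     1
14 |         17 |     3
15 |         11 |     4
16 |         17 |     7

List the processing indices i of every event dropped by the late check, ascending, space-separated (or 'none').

8 13 15

i=0 t=1 v=6: → [1,3); WM=1
i=1 t=2 v=9: → [1,4); WM=2
i=2 t=3 v=5: → [1,5); WM=3
i=3 t=4 v=8: → [1,6); WM=4
i=4 t=6 v=6: → [6,8); WM=6
i=5 t=8 v=2: → [8,10); WM=8
i=6 t=10 v=3: → [10,12); WM=10
i=7 t=11 v=4: → [10,13); WM=11
i=8 t=8 v=9: DROP (t<11-1); WM=11
i=9 t=12 v=3: → [10,14); WM=12
i=10 t=12 v=8: → [10,14); WM=12
i=11 t=12 v=8: → [10,14); WM=12
i=12 t=12 v=9: → [10,14); WM=12
i=13 t=9 v=1: DROP (t<12-1); WM=12
i=14 t=17 v=3: → [17,19); WM=17
i=15 t=11 v=4: DROP (t<17-1); WM=17
i=16 t=17 v=7: → [17,19); WM=17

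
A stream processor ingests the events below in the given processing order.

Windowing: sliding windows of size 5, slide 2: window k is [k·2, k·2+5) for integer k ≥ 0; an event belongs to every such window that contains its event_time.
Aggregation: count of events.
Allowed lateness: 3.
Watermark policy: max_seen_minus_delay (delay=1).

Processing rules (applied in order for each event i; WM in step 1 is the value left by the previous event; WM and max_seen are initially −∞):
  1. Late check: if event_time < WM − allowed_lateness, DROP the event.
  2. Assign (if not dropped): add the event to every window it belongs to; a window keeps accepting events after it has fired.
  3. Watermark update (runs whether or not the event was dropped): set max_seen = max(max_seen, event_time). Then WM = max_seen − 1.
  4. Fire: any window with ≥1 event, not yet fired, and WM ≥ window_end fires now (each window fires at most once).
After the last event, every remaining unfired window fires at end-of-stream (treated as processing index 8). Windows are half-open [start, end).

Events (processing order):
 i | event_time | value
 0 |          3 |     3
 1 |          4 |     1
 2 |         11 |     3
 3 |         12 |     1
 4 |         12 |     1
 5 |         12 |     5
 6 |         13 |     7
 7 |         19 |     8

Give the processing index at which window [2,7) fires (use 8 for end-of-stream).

2

i=0 t=3 v=3: → [2,7),[0,5); WM=2
i=1 t=4 v=1: → [4,9),[2,7),[0,5); WM=3
i=2 t=11 v=3: → [10,15),[8,13); WM=10; [0,5) fires=2 [2,7) fires=2 [4,9) fires=1
i=3 t=12 v=1: → [12,17),[10,15),[8,13); WM=11
i=4 t=12 v=1: → [12,17),[10,15),[8,13); WM=11
i=5 t=12 v=5: → [12,17),[10,15),[8,13); WM=11
i=6 t=13 v=7: → [12,17),[10,15); WM=12
i=7 t=19 v=8: → [18,23),[16,21); WM=18; [8,13) fires=4 [10,15) fires=5 [12,17) fires=4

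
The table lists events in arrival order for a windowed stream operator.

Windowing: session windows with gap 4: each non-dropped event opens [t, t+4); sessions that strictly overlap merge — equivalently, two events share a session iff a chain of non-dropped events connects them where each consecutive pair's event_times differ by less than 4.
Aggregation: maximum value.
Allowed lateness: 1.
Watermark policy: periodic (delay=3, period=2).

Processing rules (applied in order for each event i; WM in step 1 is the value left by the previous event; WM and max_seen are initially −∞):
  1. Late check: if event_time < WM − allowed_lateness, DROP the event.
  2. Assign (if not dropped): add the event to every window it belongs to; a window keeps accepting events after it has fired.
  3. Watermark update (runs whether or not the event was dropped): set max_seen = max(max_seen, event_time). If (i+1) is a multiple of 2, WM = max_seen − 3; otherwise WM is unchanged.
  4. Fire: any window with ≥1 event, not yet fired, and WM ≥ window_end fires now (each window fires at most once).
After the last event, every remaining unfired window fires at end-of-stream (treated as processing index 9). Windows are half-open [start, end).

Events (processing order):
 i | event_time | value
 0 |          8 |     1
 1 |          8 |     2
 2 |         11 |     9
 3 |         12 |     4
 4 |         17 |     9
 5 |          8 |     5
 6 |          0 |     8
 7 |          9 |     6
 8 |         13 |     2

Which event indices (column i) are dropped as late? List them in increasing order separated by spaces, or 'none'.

i=0 t=8 v=1: → [8,12); WM=−∞
i=1 t=8 v=2: → [8,12); WM=5
i=2 t=11 v=9: → [8,15); WM=5
i=3 t=12 v=4: → [8,16); WM=9
i=4 t=17 v=9: → [17,21); WM=9
i=5 t=8 v=5: → [8,16); WM=14
i=6 t=0 v=8: DROP (t<14-1); WM=14
i=7 t=9 v=6: DROP (t<14-1); WM=14
i=8 t=13 v=2: → [8,17); WM=14

6 7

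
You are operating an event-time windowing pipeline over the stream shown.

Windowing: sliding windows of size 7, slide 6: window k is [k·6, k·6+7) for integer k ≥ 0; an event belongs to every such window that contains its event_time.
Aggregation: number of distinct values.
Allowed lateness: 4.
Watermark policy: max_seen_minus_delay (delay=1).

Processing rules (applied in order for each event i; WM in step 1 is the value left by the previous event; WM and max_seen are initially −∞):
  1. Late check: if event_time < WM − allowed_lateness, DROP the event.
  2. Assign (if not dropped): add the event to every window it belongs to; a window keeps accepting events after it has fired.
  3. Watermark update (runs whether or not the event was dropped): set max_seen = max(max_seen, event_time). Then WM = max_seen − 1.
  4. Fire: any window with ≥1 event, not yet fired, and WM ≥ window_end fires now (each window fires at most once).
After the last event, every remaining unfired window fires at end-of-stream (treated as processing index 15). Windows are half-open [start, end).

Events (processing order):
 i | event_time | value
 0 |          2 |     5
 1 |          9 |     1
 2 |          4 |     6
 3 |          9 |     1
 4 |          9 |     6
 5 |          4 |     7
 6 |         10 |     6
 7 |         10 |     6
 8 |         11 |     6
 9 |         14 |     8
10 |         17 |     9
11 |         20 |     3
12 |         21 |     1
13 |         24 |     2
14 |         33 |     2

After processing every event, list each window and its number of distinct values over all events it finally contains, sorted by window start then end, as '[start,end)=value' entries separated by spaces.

[0,7)=3 [6,13)=2 [12,19)=2 [18,25)=3 [24,31)=1 [30,37)=1

i=0 t=2 v=5: → [0,7); WM=1
i=1 t=9 v=1: → [6,13); WM=8; [0,7) fires=1
i=2 t=4 v=6: → [0,7); WM=8
i=3 t=9 v=1: → [6,13); WM=8
i=4 t=9 v=6: → [6,13); WM=8
i=5 t=4 v=7: → [0,7); WM=8
i=6 t=10 v=6: → [6,13); WM=9
i=7 t=10 v=6: → [6,13); WM=9
i=8 t=11 v=6: → [6,13); WM=10
i=9 t=14 v=8: → [12,19); WM=13; [6,13) fires=2
i=10 t=17 v=9: → [12,19); WM=16
i=11 t=20 v=3: → [18,25); WM=19; [12,19) fires=2
i=12 t=21 v=1: → [18,25); WM=20
i=13 t=24 v=2: → [24,31),[18,25); WM=23
i=14 t=33 v=2: → [30,37); WM=32; [18,25) fires=3 [24,31) fires=1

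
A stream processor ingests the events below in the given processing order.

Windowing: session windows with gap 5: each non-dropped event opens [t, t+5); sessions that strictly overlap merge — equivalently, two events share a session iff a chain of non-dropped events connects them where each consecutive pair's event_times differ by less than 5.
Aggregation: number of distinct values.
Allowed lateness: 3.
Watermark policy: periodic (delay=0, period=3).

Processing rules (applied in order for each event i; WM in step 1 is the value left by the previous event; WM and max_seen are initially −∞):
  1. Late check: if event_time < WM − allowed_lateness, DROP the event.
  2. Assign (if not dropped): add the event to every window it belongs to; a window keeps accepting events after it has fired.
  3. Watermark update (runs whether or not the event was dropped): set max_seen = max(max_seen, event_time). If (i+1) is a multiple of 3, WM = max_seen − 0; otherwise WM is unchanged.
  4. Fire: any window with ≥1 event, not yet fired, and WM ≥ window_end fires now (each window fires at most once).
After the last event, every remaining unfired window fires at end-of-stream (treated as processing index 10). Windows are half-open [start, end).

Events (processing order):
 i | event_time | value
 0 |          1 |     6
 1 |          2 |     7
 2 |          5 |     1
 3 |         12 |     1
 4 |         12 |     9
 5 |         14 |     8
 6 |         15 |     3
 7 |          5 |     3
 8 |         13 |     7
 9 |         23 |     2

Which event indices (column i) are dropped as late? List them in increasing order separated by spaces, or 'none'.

7

i=0 t=1 v=6: → [1,6); WM=−∞
i=1 t=2 v=7: → [1,7); WM=−∞
i=2 t=5 v=1: → [1,10); WM=5
i=3 t=12 v=1: → [12,17); WM=5
i=4 t=12 v=9: → [12,17); WM=5
i=5 t=14 v=8: → [12,19); WM=14
i=6 t=15 v=3: → [12,20); WM=14
i=7 t=5 v=3: DROP (t<14-3); WM=14
i=8 t=13 v=7: → [12,20); WM=15
i=9 t=23 v=2: → [23,28); WM=15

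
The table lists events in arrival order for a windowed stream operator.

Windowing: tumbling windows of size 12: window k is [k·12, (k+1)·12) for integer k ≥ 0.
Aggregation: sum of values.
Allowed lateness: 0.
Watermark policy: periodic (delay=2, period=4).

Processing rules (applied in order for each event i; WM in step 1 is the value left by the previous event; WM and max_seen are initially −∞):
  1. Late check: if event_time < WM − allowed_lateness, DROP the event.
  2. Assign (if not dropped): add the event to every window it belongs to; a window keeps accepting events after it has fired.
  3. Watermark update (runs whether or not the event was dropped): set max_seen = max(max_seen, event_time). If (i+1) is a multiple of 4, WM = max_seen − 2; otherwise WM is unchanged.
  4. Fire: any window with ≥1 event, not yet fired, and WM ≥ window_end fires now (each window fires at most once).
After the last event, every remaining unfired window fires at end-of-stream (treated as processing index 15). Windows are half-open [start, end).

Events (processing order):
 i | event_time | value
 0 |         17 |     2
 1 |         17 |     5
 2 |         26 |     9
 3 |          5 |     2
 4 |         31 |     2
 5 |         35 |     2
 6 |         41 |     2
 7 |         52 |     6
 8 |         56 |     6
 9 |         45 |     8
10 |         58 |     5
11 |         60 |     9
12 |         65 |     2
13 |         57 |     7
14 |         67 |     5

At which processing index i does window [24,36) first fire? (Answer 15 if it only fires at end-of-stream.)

7

i=0 t=17 v=2: → [12,24); WM=−∞
i=1 t=17 v=5: → [12,24); WM=−∞
i=2 t=26 v=9: → [24,36); WM=−∞
i=3 t=5 v=2: → [0,12); WM=24; [0,12) fires=2 [12,24) fires=7
i=4 t=31 v=2: → [24,36); WM=24
i=5 t=35 v=2: → [24,36); WM=24
i=6 t=41 v=2: → [36,48); WM=24
i=7 t=52 v=6: → [48,60); WM=50; [24,36) fires=13 [36,48) fires=2
i=8 t=56 v=6: → [48,60); WM=50
i=9 t=45 v=8: DROP (t<50-0); WM=50
i=10 t=58 v=5: → [48,60); WM=50
i=11 t=60 v=9: → [60,72); WM=58
i=12 t=65 v=2: → [60,72); WM=58
i=13 t=57 v=7: DROP (t<58-0); WM=58
i=14 t=67 v=5: → [60,72); WM=58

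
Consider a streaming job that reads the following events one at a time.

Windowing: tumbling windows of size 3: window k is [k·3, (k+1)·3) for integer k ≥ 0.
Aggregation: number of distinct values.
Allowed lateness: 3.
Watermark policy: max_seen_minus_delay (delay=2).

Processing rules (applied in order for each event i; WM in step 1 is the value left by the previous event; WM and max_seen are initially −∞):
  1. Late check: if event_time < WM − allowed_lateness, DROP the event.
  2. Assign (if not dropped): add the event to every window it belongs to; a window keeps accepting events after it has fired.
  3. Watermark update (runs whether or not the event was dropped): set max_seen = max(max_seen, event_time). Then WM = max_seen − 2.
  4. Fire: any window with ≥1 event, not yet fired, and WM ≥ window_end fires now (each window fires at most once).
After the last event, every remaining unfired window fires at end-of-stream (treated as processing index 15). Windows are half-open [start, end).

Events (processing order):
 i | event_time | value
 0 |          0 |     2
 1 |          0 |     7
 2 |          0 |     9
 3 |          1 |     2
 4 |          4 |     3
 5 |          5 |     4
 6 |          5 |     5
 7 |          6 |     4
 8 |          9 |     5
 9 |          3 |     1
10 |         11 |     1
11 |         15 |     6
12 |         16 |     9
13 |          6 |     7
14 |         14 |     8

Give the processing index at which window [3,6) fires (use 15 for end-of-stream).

8

i=0 t=0 v=2: → [0,3); WM=-2
i=1 t=0 v=7: → [0,3); WM=-2
i=2 t=0 v=9: → [0,3); WM=-2
i=3 t=1 v=2: → [0,3); WM=-1
i=4 t=4 v=3: → [3,6); WM=2
i=5 t=5 v=4: → [3,6); WM=3; [0,3) fires=3
i=6 t=5 v=5: → [3,6); WM=3
i=7 t=6 v=4: → [6,9); WM=4
i=8 t=9 v=5: → [9,12); WM=7; [3,6) fires=3
i=9 t=3 v=1: DROP (t<7-3); WM=7
i=10 t=11 v=1: → [9,12); WM=9; [6,9) fires=1
i=11 t=15 v=6: → [15,18); WM=13; [9,12) fires=2
i=12 t=16 v=9: → [15,18); WM=14
i=13 t=6 v=7: DROP (t<14-3); WM=14
i=14 t=14 v=8: → [12,15); WM=14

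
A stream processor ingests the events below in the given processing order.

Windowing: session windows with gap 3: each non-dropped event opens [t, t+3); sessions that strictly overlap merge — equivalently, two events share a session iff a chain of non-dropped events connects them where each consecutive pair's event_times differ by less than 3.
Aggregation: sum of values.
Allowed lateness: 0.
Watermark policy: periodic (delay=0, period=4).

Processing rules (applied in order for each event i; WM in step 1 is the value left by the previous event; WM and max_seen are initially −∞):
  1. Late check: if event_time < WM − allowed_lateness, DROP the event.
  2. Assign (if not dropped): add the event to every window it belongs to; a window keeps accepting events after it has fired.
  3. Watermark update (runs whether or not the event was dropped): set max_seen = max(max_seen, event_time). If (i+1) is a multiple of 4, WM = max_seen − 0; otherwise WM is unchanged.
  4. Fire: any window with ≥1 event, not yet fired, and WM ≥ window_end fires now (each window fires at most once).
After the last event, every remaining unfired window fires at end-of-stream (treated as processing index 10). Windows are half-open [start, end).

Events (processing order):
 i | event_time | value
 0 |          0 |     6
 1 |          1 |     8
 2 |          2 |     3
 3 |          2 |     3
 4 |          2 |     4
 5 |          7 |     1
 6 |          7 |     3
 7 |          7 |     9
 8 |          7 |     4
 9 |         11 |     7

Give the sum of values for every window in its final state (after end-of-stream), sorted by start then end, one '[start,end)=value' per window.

[0,5)=24 [7,10)=17 [11,14)=7

i=0 t=0 v=6: → [0,3); WM=−∞
i=1 t=1 v=8: → [0,4); WM=−∞
i=2 t=2 v=3: → [0,5); WM=−∞
i=3 t=2 v=3: → [0,5); WM=2
i=4 t=2 v=4: → [0,5); WM=2
i=5 t=7 v=1: → [7,10); WM=2
i=6 t=7 v=3: → [7,10); WM=2
i=7 t=7 v=9: → [7,10); WM=7
i=8 t=7 v=4: → [7,10); WM=7
i=9 t=11 v=7: → [11,14); WM=7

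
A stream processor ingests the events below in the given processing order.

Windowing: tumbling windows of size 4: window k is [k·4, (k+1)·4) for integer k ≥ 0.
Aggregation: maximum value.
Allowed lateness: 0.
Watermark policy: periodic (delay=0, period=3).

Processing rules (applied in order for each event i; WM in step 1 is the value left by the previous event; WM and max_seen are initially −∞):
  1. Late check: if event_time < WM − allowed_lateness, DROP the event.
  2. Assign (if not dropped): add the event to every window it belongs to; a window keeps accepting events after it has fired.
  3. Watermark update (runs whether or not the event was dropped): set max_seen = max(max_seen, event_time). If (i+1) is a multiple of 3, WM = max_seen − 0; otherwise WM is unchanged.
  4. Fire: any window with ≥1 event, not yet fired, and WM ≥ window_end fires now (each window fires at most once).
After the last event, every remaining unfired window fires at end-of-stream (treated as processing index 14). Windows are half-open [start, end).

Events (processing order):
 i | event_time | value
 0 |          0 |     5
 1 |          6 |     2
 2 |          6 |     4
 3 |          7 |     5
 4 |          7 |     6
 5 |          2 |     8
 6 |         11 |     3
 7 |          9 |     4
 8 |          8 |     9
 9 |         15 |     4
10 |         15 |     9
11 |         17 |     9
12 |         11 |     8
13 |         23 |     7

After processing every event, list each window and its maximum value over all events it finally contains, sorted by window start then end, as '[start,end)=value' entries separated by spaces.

[0,4)=5 [4,8)=6 [8,12)=9 [12,16)=9 [16,20)=9 [20,24)=7

i=0 t=0 v=5: → [0,4); WM=−∞
i=1 t=6 v=2: → [4,8); WM=−∞
i=2 t=6 v=4: → [4,8); WM=6; [0,4) fires=5
i=3 t=7 v=5: → [4,8); WM=6
i=4 t=7 v=6: → [4,8); WM=6
i=5 t=2 v=8: DROP (t<6-0); WM=7
i=6 t=11 v=3: → [8,12); WM=7
i=7 t=9 v=4: → [8,12); WM=7
i=8 t=8 v=9: → [8,12); WM=11; [4,8) fires=6
i=9 t=15 v=4: → [12,16); WM=11
i=10 t=15 v=9: → [12,16); WM=11
i=11 t=17 v=9: → [16,20); WM=17; [8,12) fires=9 [12,16) fires=9
i=12 t=11 v=8: DROP (t<17-0); WM=17
i=13 t=23 v=7: → [20,24); WM=17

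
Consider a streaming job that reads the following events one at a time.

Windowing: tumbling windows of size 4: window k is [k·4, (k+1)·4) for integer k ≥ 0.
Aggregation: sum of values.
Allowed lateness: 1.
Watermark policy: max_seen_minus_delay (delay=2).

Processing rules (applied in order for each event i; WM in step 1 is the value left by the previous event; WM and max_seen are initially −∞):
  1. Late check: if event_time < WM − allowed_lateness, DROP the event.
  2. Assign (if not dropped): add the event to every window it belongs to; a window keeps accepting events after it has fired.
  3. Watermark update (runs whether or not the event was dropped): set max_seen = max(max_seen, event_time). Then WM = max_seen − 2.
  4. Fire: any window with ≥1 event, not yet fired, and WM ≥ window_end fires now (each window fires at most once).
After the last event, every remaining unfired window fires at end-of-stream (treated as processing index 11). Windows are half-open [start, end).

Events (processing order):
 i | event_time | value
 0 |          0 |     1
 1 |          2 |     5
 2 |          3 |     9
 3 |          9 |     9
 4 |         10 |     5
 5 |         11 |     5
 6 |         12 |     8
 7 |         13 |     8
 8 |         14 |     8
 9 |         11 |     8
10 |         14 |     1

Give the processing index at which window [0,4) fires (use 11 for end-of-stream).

3

i=0 t=0 v=1: → [0,4); WM=-2
i=1 t=2 v=5: → [0,4); WM=0
i=2 t=3 v=9: → [0,4); WM=1
i=3 t=9 v=9: → [8,12); WM=7; [0,4) fires=15
i=4 t=10 v=5: → [8,12); WM=8
i=5 t=11 v=5: → [8,12); WM=9
i=6 t=12 v=8: → [12,16); WM=10
i=7 t=13 v=8: → [12,16); WM=11
i=8 t=14 v=8: → [12,16); WM=12; [8,12) fires=19
i=9 t=11 v=8: → [8,12); WM=12
i=10 t=14 v=1: → [12,16); WM=12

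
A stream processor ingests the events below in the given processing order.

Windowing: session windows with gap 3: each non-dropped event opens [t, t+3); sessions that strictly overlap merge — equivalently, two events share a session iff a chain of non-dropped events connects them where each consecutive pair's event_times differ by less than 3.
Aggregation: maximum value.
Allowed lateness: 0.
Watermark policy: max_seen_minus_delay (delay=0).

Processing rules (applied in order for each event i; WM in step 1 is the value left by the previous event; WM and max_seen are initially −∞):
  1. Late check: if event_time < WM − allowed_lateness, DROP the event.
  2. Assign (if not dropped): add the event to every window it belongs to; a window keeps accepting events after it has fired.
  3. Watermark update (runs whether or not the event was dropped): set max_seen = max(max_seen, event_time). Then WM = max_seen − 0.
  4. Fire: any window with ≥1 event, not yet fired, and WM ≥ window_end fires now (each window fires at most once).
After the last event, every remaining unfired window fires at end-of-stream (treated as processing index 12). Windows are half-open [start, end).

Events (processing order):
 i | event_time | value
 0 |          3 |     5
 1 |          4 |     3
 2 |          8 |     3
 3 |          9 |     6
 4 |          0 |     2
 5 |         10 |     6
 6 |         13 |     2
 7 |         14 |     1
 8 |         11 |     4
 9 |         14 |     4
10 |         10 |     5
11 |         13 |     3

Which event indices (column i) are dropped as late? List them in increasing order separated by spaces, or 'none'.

4 8 10 11

i=0 t=3 v=5: → [3,6); WM=3
i=1 t=4 v=3: → [3,7); WM=4
i=2 t=8 v=3: → [8,11); WM=8
i=3 t=9 v=6: → [8,12); WM=9
i=4 t=0 v=2: DROP (t<9-0); WM=9
i=5 t=10 v=6: → [8,13); WM=10
i=6 t=13 v=2: → [13,16); WM=13
i=7 t=14 v=1: → [13,17); WM=14
i=8 t=11 v=4: DROP (t<14-0); WM=14
i=9 t=14 v=4: → [13,17); WM=14
i=10 t=10 v=5: DROP (t<14-0); WM=14
i=11 t=13 v=3: DROP (t<14-0); WM=14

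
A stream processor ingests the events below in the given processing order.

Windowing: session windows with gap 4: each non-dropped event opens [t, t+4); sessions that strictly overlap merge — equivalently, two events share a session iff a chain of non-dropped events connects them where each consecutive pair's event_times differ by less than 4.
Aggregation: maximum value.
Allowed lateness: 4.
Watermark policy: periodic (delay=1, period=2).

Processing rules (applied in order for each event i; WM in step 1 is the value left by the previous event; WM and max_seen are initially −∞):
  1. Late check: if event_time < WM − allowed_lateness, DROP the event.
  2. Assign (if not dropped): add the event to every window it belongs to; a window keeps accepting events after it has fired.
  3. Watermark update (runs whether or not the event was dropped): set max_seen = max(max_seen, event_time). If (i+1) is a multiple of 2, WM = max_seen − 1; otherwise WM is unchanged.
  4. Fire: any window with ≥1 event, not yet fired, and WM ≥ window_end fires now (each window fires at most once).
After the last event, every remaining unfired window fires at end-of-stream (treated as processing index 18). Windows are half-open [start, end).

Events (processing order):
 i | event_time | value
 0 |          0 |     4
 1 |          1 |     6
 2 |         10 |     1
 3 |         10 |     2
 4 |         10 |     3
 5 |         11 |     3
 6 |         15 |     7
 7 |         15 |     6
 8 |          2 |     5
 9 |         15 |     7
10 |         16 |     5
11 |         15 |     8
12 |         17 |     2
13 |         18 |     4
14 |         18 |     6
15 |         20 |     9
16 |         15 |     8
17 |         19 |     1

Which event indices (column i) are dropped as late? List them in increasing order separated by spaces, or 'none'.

i=0 t=0 v=4: → [0,4); WM=−∞
i=1 t=1 v=6: → [0,5); WM=0
i=2 t=10 v=1: → [10,14); WM=0
i=3 t=10 v=2: → [10,14); WM=9
i=4 t=10 v=3: → [10,14); WM=9
i=5 t=11 v=3: → [10,15); WM=10
i=6 t=15 v=7: → [15,19); WM=10
i=7 t=15 v=6: → [15,19); WM=14
i=8 t=2 v=5: DROP (t<14-4); WM=14
i=9 t=15 v=7: → [15,19); WM=14
i=10 t=16 v=5: → [15,20); WM=14
i=11 t=15 v=8: → [15,20); WM=15
i=12 t=17 v=2: → [15,21); WM=15
i=13 t=18 v=4: → [15,22); WM=17
i=14 t=18 v=6: → [15,22); WM=17
i=15 t=20 v=9: → [15,24); WM=19
i=16 t=15 v=8: → [15,24); WM=19
i=17 t=19 v=1: → [15,24); WM=19

8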